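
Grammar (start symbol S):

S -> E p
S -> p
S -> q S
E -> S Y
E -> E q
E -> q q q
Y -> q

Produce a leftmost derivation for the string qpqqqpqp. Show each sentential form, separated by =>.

S=>qS=>qEp=>qSYp=>qEpYp=>qEqpYp=>qEqqpYp=>qSYqqpYp=>qpYqqpYp=>qpqqqpYp=>qpqqqpqp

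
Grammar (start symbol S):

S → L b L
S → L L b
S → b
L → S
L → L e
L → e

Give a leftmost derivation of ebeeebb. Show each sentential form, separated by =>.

S => LbL => ebL => ebS => ebLbL => ebLebL => ebLeebL => ebeeebL => ebeeebS => ebeeebb

S => LbL   [S → L b L]
LbL => ebL   [L → e]
ebL => ebS   [L → S]
ebS => ebLbL   [S → L b L]
ebLbL => ebLebL   [L → L e]
ebLebL => ebLeebL   [L → L e]
ebLeebL => ebeeebL   [L → e]
ebeeebL => ebeeebS   [L → S]
ebeeebS => ebeeebb   [S → b]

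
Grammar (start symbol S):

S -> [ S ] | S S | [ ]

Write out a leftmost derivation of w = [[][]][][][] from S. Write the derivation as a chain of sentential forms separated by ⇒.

S ⇒ SS ⇒ SSS ⇒ SSSS ⇒ [S]SSS ⇒ [SS]SSS ⇒ [[]S]SSS ⇒ [[][]]SSS ⇒ [[][]][]SS ⇒ [[][]][][]S ⇒ [[][]][][][]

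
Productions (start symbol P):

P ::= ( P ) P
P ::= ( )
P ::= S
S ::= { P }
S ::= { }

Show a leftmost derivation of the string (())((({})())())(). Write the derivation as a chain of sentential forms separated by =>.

P => (P)P   [P ::= ( P ) P]
(P)P => (())P   [P ::= ( )]
(())P => (())(P)P   [P ::= ( P ) P]
(())(P)P => (())((P)P)P   [P ::= ( P ) P]
(())((P)P)P => (())(((P)P)P)P   [P ::= ( P ) P]
(())(((P)P)P)P => (())(((S)P)P)P   [P ::= S]
(())(((S)P)P)P => (())((({})P)P)P   [S ::= { }]
(())((({})P)P)P => (())((({})())P)P   [P ::= ( )]
(())((({})())P)P => (())((({})())())P   [P ::= ( )]
(())((({})())())P => (())((({})())())()   [P ::= ( )]

P => (P)P => (())P => (())(P)P => (())((P)P)P => (())(((P)P)P)P => (())(((S)P)P)P => (())((({})P)P)P => (())((({})())P)P => (())((({})())())P => (())((({})())())()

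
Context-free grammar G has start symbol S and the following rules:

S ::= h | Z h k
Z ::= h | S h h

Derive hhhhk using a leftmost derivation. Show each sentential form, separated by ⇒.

S ⇒ Zhk   [S ::= Z h k]
Zhk ⇒ Shhhk   [Z ::= S h h]
Shhhk ⇒ hhhhk   [S ::= h]

S ⇒ Zhk ⇒ Shhhk ⇒ hhhhk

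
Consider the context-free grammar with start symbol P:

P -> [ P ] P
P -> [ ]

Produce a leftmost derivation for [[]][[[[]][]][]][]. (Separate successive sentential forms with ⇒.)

P ⇒ [P]P   [P -> [ P ] P]
[P]P ⇒ [[]]P   [P -> [ ]]
[[]]P ⇒ [[]][P]P   [P -> [ P ] P]
[[]][P]P ⇒ [[]][[P]P]P   [P -> [ P ] P]
[[]][[P]P]P ⇒ [[]][[[P]P]P]P   [P -> [ P ] P]
[[]][[[P]P]P]P ⇒ [[]][[[[]]P]P]P   [P -> [ ]]
[[]][[[[]]P]P]P ⇒ [[]][[[[]][]]P]P   [P -> [ ]]
[[]][[[[]][]]P]P ⇒ [[]][[[[]][]][]]P   [P -> [ ]]
[[]][[[[]][]][]]P ⇒ [[]][[[[]][]][]][]   [P -> [ ]]

P ⇒ [P]P ⇒ [[]]P ⇒ [[]][P]P ⇒ [[]][[P]P]P ⇒ [[]][[[P]P]P]P ⇒ [[]][[[[]]P]P]P ⇒ [[]][[[[]][]]P]P ⇒ [[]][[[[]][]][]]P ⇒ [[]][[[[]][]][]][]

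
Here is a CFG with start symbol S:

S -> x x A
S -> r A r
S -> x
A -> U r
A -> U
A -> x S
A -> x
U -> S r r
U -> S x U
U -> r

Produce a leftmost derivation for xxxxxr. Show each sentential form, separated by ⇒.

S ⇒ xxA ⇒ xxxS ⇒ xxxxxA ⇒ xxxxxU ⇒ xxxxxr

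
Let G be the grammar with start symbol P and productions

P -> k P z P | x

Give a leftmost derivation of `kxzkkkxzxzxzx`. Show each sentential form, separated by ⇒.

P⇒kPzP⇒kxzP⇒kxzkPzP⇒kxzkkPzPzP⇒kxzkkkPzPzPzP⇒kxzkkkxzPzPzP⇒kxzkkkxzxzPzP⇒kxzkkkxzxzxzP⇒kxzkkkxzxzxzx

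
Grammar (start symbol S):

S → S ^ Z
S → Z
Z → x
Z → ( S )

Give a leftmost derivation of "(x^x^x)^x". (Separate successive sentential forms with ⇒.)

S⇒S^Z⇒Z^Z⇒(S)^Z⇒(S^Z)^Z⇒(S^Z^Z)^Z⇒(Z^Z^Z)^Z⇒(x^Z^Z)^Z⇒(x^x^Z)^Z⇒(x^x^x)^Z⇒(x^x^x)^x

S ⇒ S^Z   [S → S ^ Z]
S^Z ⇒ Z^Z   [S → Z]
Z^Z ⇒ (S)^Z   [Z → ( S )]
(S)^Z ⇒ (S^Z)^Z   [S → S ^ Z]
(S^Z)^Z ⇒ (S^Z^Z)^Z   [S → S ^ Z]
(S^Z^Z)^Z ⇒ (Z^Z^Z)^Z   [S → Z]
(Z^Z^Z)^Z ⇒ (x^Z^Z)^Z   [Z → x]
(x^Z^Z)^Z ⇒ (x^x^Z)^Z   [Z → x]
(x^x^Z)^Z ⇒ (x^x^x)^Z   [Z → x]
(x^x^x)^Z ⇒ (x^x^x)^x   [Z → x]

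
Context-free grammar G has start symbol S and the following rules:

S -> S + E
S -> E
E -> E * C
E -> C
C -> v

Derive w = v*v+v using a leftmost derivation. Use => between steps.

S => S+E => E+E => E*C+E => C*C+E => v*C+E => v*v+E => v*v+C => v*v+v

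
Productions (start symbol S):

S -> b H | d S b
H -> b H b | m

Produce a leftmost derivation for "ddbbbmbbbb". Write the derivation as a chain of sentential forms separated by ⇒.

S ⇒ dSb ⇒ ddSbb ⇒ ddbHbb ⇒ ddbbHbbb ⇒ ddbbbHbbbb ⇒ ddbbbmbbbb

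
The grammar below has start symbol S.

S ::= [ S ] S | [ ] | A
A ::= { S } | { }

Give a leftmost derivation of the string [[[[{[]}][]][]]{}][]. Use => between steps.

S => [S]S   [S ::= [ S ] S]
[S]S => [[S]S]S   [S ::= [ S ] S]
[[S]S]S => [[[S]S]S]S   [S ::= [ S ] S]
[[[S]S]S]S => [[[[S]S]S]S]S   [S ::= [ S ] S]
[[[[S]S]S]S]S => [[[[A]S]S]S]S   [S ::= A]
[[[[A]S]S]S]S => [[[[{S}]S]S]S]S   [A ::= { S }]
[[[[{S}]S]S]S]S => [[[[{[]}]S]S]S]S   [S ::= [ ]]
[[[[{[]}]S]S]S]S => [[[[{[]}][]]S]S]S   [S ::= [ ]]
[[[[{[]}][]]S]S]S => [[[[{[]}][]][]]S]S   [S ::= [ ]]
[[[[{[]}][]][]]S]S => [[[[{[]}][]][]]A]S   [S ::= A]
[[[[{[]}][]][]]A]S => [[[[{[]}][]][]]{}]S   [A ::= { }]
[[[[{[]}][]][]]{}]S => [[[[{[]}][]][]]{}][]   [S ::= [ ]]

S => [S]S => [[S]S]S => [[[S]S]S]S => [[[[S]S]S]S]S => [[[[A]S]S]S]S => [[[[{S}]S]S]S]S => [[[[{[]}]S]S]S]S => [[[[{[]}][]]S]S]S => [[[[{[]}][]][]]S]S => [[[[{[]}][]][]]A]S => [[[[{[]}][]][]]{}]S => [[[[{[]}][]][]]{}][]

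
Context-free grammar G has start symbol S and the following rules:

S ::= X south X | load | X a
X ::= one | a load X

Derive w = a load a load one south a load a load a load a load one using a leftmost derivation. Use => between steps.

S => X south X => a load X south X => a load a load X south X => a load a load one south X => a load a load one south a load X => a load a load one south a load a load X => a load a load one south a load a load a load X => a load a load one south a load a load a load a load X => a load a load one south a load a load a load a load one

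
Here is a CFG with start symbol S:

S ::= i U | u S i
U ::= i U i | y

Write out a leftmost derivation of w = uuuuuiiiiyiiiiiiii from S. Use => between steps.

S => uSi => uuSii => uuuSiii => uuuuSiiii => uuuuuSiiiii => uuuuuiUiiiii => uuuuuiiUiiiiii => uuuuuiiiUiiiiiii => uuuuuiiiiUiiiiiiii => uuuuuiiiiyiiiiiiii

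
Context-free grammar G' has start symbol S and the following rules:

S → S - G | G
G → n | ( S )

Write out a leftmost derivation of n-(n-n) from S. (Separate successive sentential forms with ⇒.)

S ⇒ S-G   [S → S - G]
S-G ⇒ G-G   [S → G]
G-G ⇒ n-G   [G → n]
n-G ⇒ n-(S)   [G → ( S )]
n-(S) ⇒ n-(S-G)   [S → S - G]
n-(S-G) ⇒ n-(G-G)   [S → G]
n-(G-G) ⇒ n-(n-G)   [G → n]
n-(n-G) ⇒ n-(n-n)   [G → n]

S ⇒ S-G ⇒ G-G ⇒ n-G ⇒ n-(S) ⇒ n-(S-G) ⇒ n-(G-G) ⇒ n-(n-G) ⇒ n-(n-n)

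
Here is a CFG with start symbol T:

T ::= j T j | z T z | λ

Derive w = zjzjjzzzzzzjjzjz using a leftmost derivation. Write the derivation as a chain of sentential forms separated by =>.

T=>zTz=>zjTjz=>zjzTzjz=>zjzjTjzjz=>zjzjjTjjzjz=>zjzjjzTzjjzjz=>zjzjjzzTzzjjzjz=>zjzjjzzzTzzzjjzjz=>zjzjjzzzzzzjjzjz

T => zTz   [T ::= z T z]
zTz => zjTjz   [T ::= j T j]
zjTjz => zjzTzjz   [T ::= z T z]
zjzTzjz => zjzjTjzjz   [T ::= j T j]
zjzjTjzjz => zjzjjTjjzjz   [T ::= j T j]
zjzjjTjjzjz => zjzjjzTzjjzjz   [T ::= z T z]
zjzjjzTzjjzjz => zjzjjzzTzzjjzjz   [T ::= z T z]
zjzjjzzTzzjjzjz => zjzjjzzzTzzzjjzjz   [T ::= z T z]
zjzjjzzzTzzzjjzjz => zjzjjzzzzzzjjzjz   [T ::= λ]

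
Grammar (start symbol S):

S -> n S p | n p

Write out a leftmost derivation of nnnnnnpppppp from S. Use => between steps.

S => nSp   [S -> n S p]
nSp => nnSpp   [S -> n S p]
nnSpp => nnnSppp   [S -> n S p]
nnnSppp => nnnnSpppp   [S -> n S p]
nnnnSpppp => nnnnnSppppp   [S -> n S p]
nnnnnSppppp => nnnnnnpppppp   [S -> n p]

S => nSp => nnSpp => nnnSppp => nnnnSpppp => nnnnnSppppp => nnnnnnpppppp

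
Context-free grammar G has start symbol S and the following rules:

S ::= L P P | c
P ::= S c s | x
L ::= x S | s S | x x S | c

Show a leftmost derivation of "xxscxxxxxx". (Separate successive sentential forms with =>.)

S => LPP => xxSPP => xxLPPPP => xxsSPPPP => xxsLPPPPPP => xxscPPPPPP => xxscxPPPPP => xxscxxPPPP => xxscxxxPPP => xxscxxxxPP => xxscxxxxxP => xxscxxxxxx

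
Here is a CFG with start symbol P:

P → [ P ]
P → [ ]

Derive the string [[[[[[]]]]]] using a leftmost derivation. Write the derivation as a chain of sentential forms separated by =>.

P => [P]   [P → [ P ]]
[P] => [[P]]   [P → [ P ]]
[[P]] => [[[P]]]   [P → [ P ]]
[[[P]]] => [[[[P]]]]   [P → [ P ]]
[[[[P]]]] => [[[[[P]]]]]   [P → [ P ]]
[[[[[P]]]]] => [[[[[[]]]]]]   [P → [ ]]

P => [P] => [[P]] => [[[P]]] => [[[[P]]]] => [[[[[P]]]]] => [[[[[[]]]]]]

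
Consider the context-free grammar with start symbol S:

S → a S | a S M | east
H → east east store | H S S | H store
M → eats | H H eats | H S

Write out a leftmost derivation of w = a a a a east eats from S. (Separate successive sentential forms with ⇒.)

S ⇒ a S M   [S → a S M]
a S M ⇒ a a S M   [S → a S]
a a S M ⇒ a a a S M   [S → a S]
a a a S M ⇒ a a a a S M   [S → a S]
a a a a S M ⇒ a a a a east M   [S → east]
a a a a east M ⇒ a a a a east eats   [M → eats]

S ⇒ a S M ⇒ a a S M ⇒ a a a S M ⇒ a a a a S M ⇒ a a a a east M ⇒ a a a a east eats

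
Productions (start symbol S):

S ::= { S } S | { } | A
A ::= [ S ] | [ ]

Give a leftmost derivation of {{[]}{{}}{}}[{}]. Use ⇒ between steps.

S ⇒ {S}S ⇒ {{S}S}S ⇒ {{A}S}S ⇒ {{[]}S}S ⇒ {{[]}{S}S}S ⇒ {{[]}{{}}S}S ⇒ {{[]}{{}}{}}S ⇒ {{[]}{{}}{}}A ⇒ {{[]}{{}}{}}[S] ⇒ {{[]}{{}}{}}[{}]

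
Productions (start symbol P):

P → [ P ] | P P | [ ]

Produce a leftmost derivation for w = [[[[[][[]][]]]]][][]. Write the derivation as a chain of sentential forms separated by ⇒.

P ⇒ PP ⇒ PPP ⇒ [P]PP ⇒ [[P]]PP ⇒ [[[P]]]PP ⇒ [[[[P]]]]PP ⇒ [[[[PP]]]]PP ⇒ [[[[[]P]]]]PP ⇒ [[[[[]PP]]]]PP ⇒ [[[[[][P]P]]]]PP ⇒ [[[[[][[]]P]]]]PP ⇒ [[[[[][[]][]]]]]PP ⇒ [[[[[][[]][]]]]][]P ⇒ [[[[[][[]][]]]]][][]

P ⇒ PP   [P → P P]
PP ⇒ PPP   [P → P P]
PPP ⇒ [P]PP   [P → [ P ]]
[P]PP ⇒ [[P]]PP   [P → [ P ]]
[[P]]PP ⇒ [[[P]]]PP   [P → [ P ]]
[[[P]]]PP ⇒ [[[[P]]]]PP   [P → [ P ]]
[[[[P]]]]PP ⇒ [[[[PP]]]]PP   [P → P P]
[[[[PP]]]]PP ⇒ [[[[[]P]]]]PP   [P → [ ]]
[[[[[]P]]]]PP ⇒ [[[[[]PP]]]]PP   [P → P P]
[[[[[]PP]]]]PP ⇒ [[[[[][P]P]]]]PP   [P → [ P ]]
[[[[[][P]P]]]]PP ⇒ [[[[[][[]]P]]]]PP   [P → [ ]]
[[[[[][[]]P]]]]PP ⇒ [[[[[][[]][]]]]]PP   [P → [ ]]
[[[[[][[]][]]]]]PP ⇒ [[[[[][[]][]]]]][]P   [P → [ ]]
[[[[[][[]][]]]]][]P ⇒ [[[[[][[]][]]]]][][]   [P → [ ]]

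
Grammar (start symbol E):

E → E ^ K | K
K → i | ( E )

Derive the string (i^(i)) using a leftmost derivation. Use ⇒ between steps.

E ⇒ K ⇒ (E) ⇒ (E^K) ⇒ (K^K) ⇒ (i^K) ⇒ (i^(E)) ⇒ (i^(K)) ⇒ (i^(i))

E ⇒ K   [E → K]
K ⇒ (E)   [K → ( E )]
(E) ⇒ (E^K)   [E → E ^ K]
(E^K) ⇒ (K^K)   [E → K]
(K^K) ⇒ (i^K)   [K → i]
(i^K) ⇒ (i^(E))   [K → ( E )]
(i^(E)) ⇒ (i^(K))   [E → K]
(i^(K)) ⇒ (i^(i))   [K → i]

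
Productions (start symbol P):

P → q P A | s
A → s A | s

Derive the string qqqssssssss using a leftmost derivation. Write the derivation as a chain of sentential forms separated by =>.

P => qPA => qqPAA => qqqPAAA => qqqsAAA => qqqssAA => qqqsssAA => qqqssssAA => qqqsssssA => qqqssssssA => qqqsssssssA => qqqssssssss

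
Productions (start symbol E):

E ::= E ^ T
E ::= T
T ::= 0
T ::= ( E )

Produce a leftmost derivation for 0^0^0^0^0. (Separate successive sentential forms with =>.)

E=>E^T=>E^T^T=>E^T^T^T=>E^T^T^T^T=>T^T^T^T^T=>0^T^T^T^T=>0^0^T^T^T=>0^0^0^T^T=>0^0^0^0^T=>0^0^0^0^0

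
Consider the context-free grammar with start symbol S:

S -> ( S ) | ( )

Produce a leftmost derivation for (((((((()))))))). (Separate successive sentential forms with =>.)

S => (S)   [S -> ( S )]
(S) => ((S))   [S -> ( S )]
((S)) => (((S)))   [S -> ( S )]
(((S))) => ((((S))))   [S -> ( S )]
((((S)))) => (((((S)))))   [S -> ( S )]
(((((S))))) => ((((((S))))))   [S -> ( S )]
((((((S)))))) => (((((((S)))))))   [S -> ( S )]
(((((((S))))))) => (((((((())))))))   [S -> ( )]

S => (S) => ((S)) => (((S))) => ((((S)))) => (((((S))))) => ((((((S)))))) => (((((((S))))))) => (((((((())))))))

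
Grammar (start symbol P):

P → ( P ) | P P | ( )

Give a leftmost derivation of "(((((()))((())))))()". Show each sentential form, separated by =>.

P => PP   [P → P P]
PP => (P)P   [P → ( P )]
(P)P => ((P))P   [P → ( P )]
((P))P => (((P)))P   [P → ( P )]
(((P)))P => (((PP)))P   [P → P P]
(((PP)))P => ((((P)P)))P   [P → ( P )]
((((P)P)))P => (((((P))P)))P   [P → ( P )]
(((((P))P)))P => (((((()))P)))P   [P → ( )]
(((((()))P)))P => (((((()))(P))))P   [P → ( P )]
(((((()))(P))))P => (((((()))((P)))))P   [P → ( P )]
(((((()))((P)))))P => (((((()))((())))))P   [P → ( )]
(((((()))((())))))P => (((((()))((())))))()   [P → ( )]

P => PP => (P)P => ((P))P => (((P)))P => (((PP)))P => ((((P)P)))P => (((((P))P)))P => (((((()))P)))P => (((((()))(P))))P => (((((()))((P)))))P => (((((()))((())))))P => (((((()))((())))))()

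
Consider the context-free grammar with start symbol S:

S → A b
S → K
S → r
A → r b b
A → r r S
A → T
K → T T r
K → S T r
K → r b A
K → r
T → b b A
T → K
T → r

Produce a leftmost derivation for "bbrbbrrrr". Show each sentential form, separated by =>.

S=>K=>TTr=>bbATr=>bbrbbTr=>bbrbbKr=>bbrbbTTrr=>bbrbbrTrr=>bbrbbrrrr

S => K   [S → K]
K => TTr   [K → T T r]
TTr => bbATr   [T → b b A]
bbATr => bbrbbTr   [A → r b b]
bbrbbTr => bbrbbKr   [T → K]
bbrbbKr => bbrbbTTrr   [K → T T r]
bbrbbTTrr => bbrbbrTrr   [T → r]
bbrbbrTrr => bbrbbrrrr   [T → r]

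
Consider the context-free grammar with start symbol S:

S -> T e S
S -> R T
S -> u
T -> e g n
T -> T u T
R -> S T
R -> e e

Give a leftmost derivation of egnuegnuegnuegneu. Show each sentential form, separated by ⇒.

S ⇒ TeS   [S -> T e S]
TeS ⇒ TuTeS   [T -> T u T]
TuTeS ⇒ TuTuTeS   [T -> T u T]
TuTuTeS ⇒ egnuTuTeS   [T -> e g n]
egnuTuTeS ⇒ egnuTuTuTeS   [T -> T u T]
egnuTuTuTeS ⇒ egnuegnuTuTeS   [T -> e g n]
egnuegnuTuTeS ⇒ egnuegnuegnuTeS   [T -> e g n]
egnuegnuegnuTeS ⇒ egnuegnuegnuegneS   [T -> e g n]
egnuegnuegnuegneS ⇒ egnuegnuegnuegneu   [S -> u]

S ⇒ TeS ⇒ TuTeS ⇒ TuTuTeS ⇒ egnuTuTeS ⇒ egnuTuTuTeS ⇒ egnuegnuTuTeS ⇒ egnuegnuegnuTeS ⇒ egnuegnuegnuegneS ⇒ egnuegnuegnuegneu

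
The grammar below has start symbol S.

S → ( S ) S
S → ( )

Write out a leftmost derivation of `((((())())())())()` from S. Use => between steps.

S=>(S)S=>((S)S)S=>(((S)S)S)S=>((((S)S)S)S)S=>((((())S)S)S)S=>((((())())S)S)S=>((((())())())S)S=>((((())())())())S=>((((())())())())()

S => (S)S   [S → ( S ) S]
(S)S => ((S)S)S   [S → ( S ) S]
((S)S)S => (((S)S)S)S   [S → ( S ) S]
(((S)S)S)S => ((((S)S)S)S)S   [S → ( S ) S]
((((S)S)S)S)S => ((((())S)S)S)S   [S → ( )]
((((())S)S)S)S => ((((())())S)S)S   [S → ( )]
((((())())S)S)S => ((((())())())S)S   [S → ( )]
((((())())())S)S => ((((())())())())S   [S → ( )]
((((())())())())S => ((((())())())())()   [S → ( )]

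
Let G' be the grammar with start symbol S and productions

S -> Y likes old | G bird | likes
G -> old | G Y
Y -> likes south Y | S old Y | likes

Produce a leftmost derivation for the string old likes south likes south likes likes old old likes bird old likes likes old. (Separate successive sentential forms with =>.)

S => Y likes old   [S -> Y likes old]
Y likes old => S old Y likes old   [Y -> S old Y]
S old Y likes old => G bird old Y likes old   [S -> G bird]
G bird old Y likes old => G Y bird old Y likes old   [G -> G Y]
G Y bird old Y likes old => old Y bird old Y likes old   [G -> old]
old Y bird old Y likes old => old likes south Y bird old Y likes old   [Y -> likes south Y]
old likes south Y bird old Y likes old => old likes south likes south Y bird old Y likes old   [Y -> likes south Y]
old likes south likes south Y bird old Y likes old => old likes south likes south S old Y bird old Y likes old   [Y -> S old Y]
old likes south likes south S old Y bird old Y likes old => old likes south likes south Y likes old old Y bird old Y likes old   [S -> Y likes old]
old likes south likes south Y likes old old Y bird old Y likes old => old likes south likes south likes likes old old Y bird old Y likes old   [Y -> likes]
old likes south likes south likes likes old old Y bird old Y likes old => old likes south likes south likes likes old old likes bird old Y likes old   [Y -> likes]
old likes south likes south likes likes old old likes bird old Y likes old => old likes south likes south likes likes old old likes bird old likes likes old   [Y -> likes]

S => Y likes old => S old Y likes old => G bird old Y likes old => G Y bird old Y likes old => old Y bird old Y likes old => old likes south Y bird old Y likes old => old likes south likes south Y bird old Y likes old => old likes south likes south S old Y bird old Y likes old => old likes south likes south Y likes old old Y bird old Y likes old => old likes south likes south likes likes old old Y bird old Y likes old => old likes south likes south likes likes old old likes bird old Y likes old => old likes south likes south likes likes old old likes bird old likes likes old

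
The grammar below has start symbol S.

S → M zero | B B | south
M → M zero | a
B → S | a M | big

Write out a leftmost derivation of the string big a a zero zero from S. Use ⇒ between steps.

S ⇒ B B ⇒ big B ⇒ big a M ⇒ big a M zero ⇒ big a M zero zero ⇒ big a a zero zero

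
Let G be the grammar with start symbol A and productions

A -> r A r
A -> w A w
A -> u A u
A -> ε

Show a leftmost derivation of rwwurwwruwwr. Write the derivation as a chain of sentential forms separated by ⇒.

A⇒rAr⇒rwAwr⇒rwwAwwr⇒rwwuAuwwr⇒rwwurAruwwr⇒rwwurwAwruwwr⇒rwwurwwruwwr

A ⇒ rAr   [A -> r A r]
rAr ⇒ rwAwr   [A -> w A w]
rwAwr ⇒ rwwAwwr   [A -> w A w]
rwwAwwr ⇒ rwwuAuwwr   [A -> u A u]
rwwuAuwwr ⇒ rwwurAruwwr   [A -> r A r]
rwwurAruwwr ⇒ rwwurwAwruwwr   [A -> w A w]
rwwurwAwruwwr ⇒ rwwurwwruwwr   [A -> ε]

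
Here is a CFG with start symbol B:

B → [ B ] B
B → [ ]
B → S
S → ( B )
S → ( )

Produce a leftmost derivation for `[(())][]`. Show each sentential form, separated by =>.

B => [B]B   [B → [ B ] B]
[B]B => [S]B   [B → S]
[S]B => [(B)]B   [S → ( B )]
[(B)]B => [(S)]B   [B → S]
[(S)]B => [(())]B   [S → ( )]
[(())]B => [(())][]   [B → [ ]]

B => [B]B => [S]B => [(B)]B => [(S)]B => [(())]B => [(())][]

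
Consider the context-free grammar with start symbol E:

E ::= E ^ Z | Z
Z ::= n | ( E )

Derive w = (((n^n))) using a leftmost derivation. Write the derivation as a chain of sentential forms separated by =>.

E=>Z=>(E)=>(Z)=>((E))=>((Z))=>(((E)))=>(((E^Z)))=>(((Z^Z)))=>(((n^Z)))=>(((n^n)))

E => Z   [E ::= Z]
Z => (E)   [Z ::= ( E )]
(E) => (Z)   [E ::= Z]
(Z) => ((E))   [Z ::= ( E )]
((E)) => ((Z))   [E ::= Z]
((Z)) => (((E)))   [Z ::= ( E )]
(((E))) => (((E^Z)))   [E ::= E ^ Z]
(((E^Z))) => (((Z^Z)))   [E ::= Z]
(((Z^Z))) => (((n^Z)))   [Z ::= n]
(((n^Z))) => (((n^n)))   [Z ::= n]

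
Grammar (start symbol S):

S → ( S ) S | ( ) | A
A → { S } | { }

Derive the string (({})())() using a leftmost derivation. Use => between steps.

S=>(S)S=>((S)S)S=>((A)S)S=>(({})S)S=>(({})())S=>(({})())()

S => (S)S   [S → ( S ) S]
(S)S => ((S)S)S   [S → ( S ) S]
((S)S)S => ((A)S)S   [S → A]
((A)S)S => (({})S)S   [A → { }]
(({})S)S => (({})())S   [S → ( )]
(({})())S => (({})())()   [S → ( )]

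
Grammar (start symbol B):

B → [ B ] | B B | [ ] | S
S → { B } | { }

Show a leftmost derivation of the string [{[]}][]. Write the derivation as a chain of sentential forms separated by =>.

B => BB => [B]B => [S]B => [{B}]B => [{[]}]B => [{[]}][]

B => BB   [B → B B]
BB => [B]B   [B → [ B ]]
[B]B => [S]B   [B → S]
[S]B => [{B}]B   [S → { B }]
[{B}]B => [{[]}]B   [B → [ ]]
[{[]}]B => [{[]}][]   [B → [ ]]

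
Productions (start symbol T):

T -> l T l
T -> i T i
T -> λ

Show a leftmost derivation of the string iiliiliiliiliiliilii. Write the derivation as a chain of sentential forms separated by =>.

T=>iTi=>iiTii=>iilTlii=>iiliTilii=>iiliiTiilii=>iiliilTliilii=>iiliiliTiliilii=>iiliiliiTiiliilii=>iiliiliilTliiliilii=>iiliiliiliTiliiliilii=>iiliiliiliiliiliilii

T => iTi   [T -> i T i]
iTi => iiTii   [T -> i T i]
iiTii => iilTlii   [T -> l T l]
iilTlii => iiliTilii   [T -> i T i]
iiliTilii => iiliiTiilii   [T -> i T i]
iiliiTiilii => iiliilTliilii   [T -> l T l]
iiliilTliilii => iiliiliTiliilii   [T -> i T i]
iiliiliTiliilii => iiliiliiTiiliilii   [T -> i T i]
iiliiliiTiiliilii => iiliiliilTliiliilii   [T -> l T l]
iiliiliilTliiliilii => iiliiliiliTiliiliilii   [T -> i T i]
iiliiliiliTiliiliilii => iiliiliiliiliiliilii   [T -> λ]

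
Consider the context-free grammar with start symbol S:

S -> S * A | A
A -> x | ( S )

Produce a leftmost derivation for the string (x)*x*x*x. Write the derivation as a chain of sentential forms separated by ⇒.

S ⇒ S*A   [S -> S * A]
S*A ⇒ S*A*A   [S -> S * A]
S*A*A ⇒ S*A*A*A   [S -> S * A]
S*A*A*A ⇒ A*A*A*A   [S -> A]
A*A*A*A ⇒ (S)*A*A*A   [A -> ( S )]
(S)*A*A*A ⇒ (A)*A*A*A   [S -> A]
(A)*A*A*A ⇒ (x)*A*A*A   [A -> x]
(x)*A*A*A ⇒ (x)*x*A*A   [A -> x]
(x)*x*A*A ⇒ (x)*x*x*A   [A -> x]
(x)*x*x*A ⇒ (x)*x*x*x   [A -> x]

S⇒S*A⇒S*A*A⇒S*A*A*A⇒A*A*A*A⇒(S)*A*A*A⇒(A)*A*A*A⇒(x)*A*A*A⇒(x)*x*A*A⇒(x)*x*x*A⇒(x)*x*x*x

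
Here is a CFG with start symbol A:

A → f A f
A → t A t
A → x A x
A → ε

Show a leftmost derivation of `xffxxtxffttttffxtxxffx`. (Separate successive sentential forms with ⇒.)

A ⇒ xAx   [A → x A x]
xAx ⇒ xfAfx   [A → f A f]
xfAfx ⇒ xffAffx   [A → f A f]
xffAffx ⇒ xffxAxffx   [A → x A x]
xffxAxffx ⇒ xffxxAxxffx   [A → x A x]
xffxxAxxffx ⇒ xffxxtAtxxffx   [A → t A t]
xffxxtAtxxffx ⇒ xffxxtxAxtxxffx   [A → x A x]
xffxxtxAxtxxffx ⇒ xffxxtxfAfxtxxffx   [A → f A f]
xffxxtxfAfxtxxffx ⇒ xffxxtxffAffxtxxffx   [A → f A f]
xffxxtxffAffxtxxffx ⇒ xffxxtxfftAtffxtxxffx   [A → t A t]
xffxxtxfftAtffxtxxffx ⇒ xffxxtxffttAttffxtxxffx   [A → t A t]
xffxxtxffttAttffxtxxffx ⇒ xffxxtxffttttffxtxxffx   [A → ε]

A ⇒ xAx ⇒ xfAfx ⇒ xffAffx ⇒ xffxAxffx ⇒ xffxxAxxffx ⇒ xffxxtAtxxffx ⇒ xffxxtxAxtxxffx ⇒ xffxxtxfAfxtxxffx ⇒ xffxxtxffAffxtxxffx ⇒ xffxxtxfftAtffxtxxffx ⇒ xffxxtxffttAttffxtxxffx ⇒ xffxxtxffttttffxtxxffx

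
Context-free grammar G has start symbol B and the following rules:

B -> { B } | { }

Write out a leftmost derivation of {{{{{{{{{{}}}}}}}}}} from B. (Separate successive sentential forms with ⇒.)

B ⇒ {B} ⇒ {{B}} ⇒ {{{B}}} ⇒ {{{{B}}}} ⇒ {{{{{B}}}}} ⇒ {{{{{{B}}}}}} ⇒ {{{{{{{B}}}}}}} ⇒ {{{{{{{{B}}}}}}}} ⇒ {{{{{{{{{B}}}}}}}}} ⇒ {{{{{{{{{{}}}}}}}}}}

B ⇒ {B}   [B -> { B }]
{B} ⇒ {{B}}   [B -> { B }]
{{B}} ⇒ {{{B}}}   [B -> { B }]
{{{B}}} ⇒ {{{{B}}}}   [B -> { B }]
{{{{B}}}} ⇒ {{{{{B}}}}}   [B -> { B }]
{{{{{B}}}}} ⇒ {{{{{{B}}}}}}   [B -> { B }]
{{{{{{B}}}}}} ⇒ {{{{{{{B}}}}}}}   [B -> { B }]
{{{{{{{B}}}}}}} ⇒ {{{{{{{{B}}}}}}}}   [B -> { B }]
{{{{{{{{B}}}}}}}} ⇒ {{{{{{{{{B}}}}}}}}}   [B -> { B }]
{{{{{{{{{B}}}}}}}}} ⇒ {{{{{{{{{{}}}}}}}}}}   [B -> { }]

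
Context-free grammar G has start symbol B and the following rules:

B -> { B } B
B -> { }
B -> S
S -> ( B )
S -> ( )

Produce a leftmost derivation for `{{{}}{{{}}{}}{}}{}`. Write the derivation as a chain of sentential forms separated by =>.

B => {B}B => {{B}B}B => {{{}}B}B => {{{}}{B}B}B => {{{}}{{B}B}B}B => {{{}}{{{}}B}B}B => {{{}}{{{}}{}}B}B => {{{}}{{{}}{}}{}}B => {{{}}{{{}}{}}{}}{}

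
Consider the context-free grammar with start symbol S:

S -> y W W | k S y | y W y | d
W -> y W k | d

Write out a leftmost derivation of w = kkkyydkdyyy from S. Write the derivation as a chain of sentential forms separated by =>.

S => kSy => kkSyy => kkkSyyy => kkkyWWyyy => kkkyyWkWyyy => kkkyydkWyyy => kkkyydkdyyy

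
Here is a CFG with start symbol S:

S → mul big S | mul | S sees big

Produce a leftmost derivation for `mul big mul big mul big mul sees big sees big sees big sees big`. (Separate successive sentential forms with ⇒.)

S ⇒ mul big S ⇒ mul big S sees big ⇒ mul big mul big S sees big ⇒ mul big mul big S sees big sees big ⇒ mul big mul big S sees big sees big sees big ⇒ mul big mul big S sees big sees big sees big sees big ⇒ mul big mul big mul big S sees big sees big sees big sees big ⇒ mul big mul big mul big mul sees big sees big sees big sees big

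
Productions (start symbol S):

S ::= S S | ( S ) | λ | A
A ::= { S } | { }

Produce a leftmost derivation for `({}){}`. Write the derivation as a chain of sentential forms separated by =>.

S => SS => (S)S => (A)S => ({})S => ({})SS => ({})AS => ({}){}S => ({}){}

S => SS   [S ::= S S]
SS => (S)S   [S ::= ( S )]
(S)S => (A)S   [S ::= A]
(A)S => ({})S   [A ::= { }]
({})S => ({})SS   [S ::= S S]
({})SS => ({})AS   [S ::= A]
({})AS => ({}){}S   [A ::= { }]
({}){}S => ({}){}   [S ::= λ]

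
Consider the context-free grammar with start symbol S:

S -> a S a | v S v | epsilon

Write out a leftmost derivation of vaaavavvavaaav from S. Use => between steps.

S=>vSv=>vaSav=>vaaSaav=>vaaaSaaav=>vaaavSvaaav=>vaaavaSavaaav=>vaaavavSvavaaav=>vaaavavvavaaav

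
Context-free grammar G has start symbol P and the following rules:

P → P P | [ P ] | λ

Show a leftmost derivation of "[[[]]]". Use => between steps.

P=>PP=>PPP=>PPPP=>PPPPP=>[P]PPPP=>[[P]]PPPP=>[[PP]]PPPP=>[[[P]P]]PPPP=>[[[]P]]PPPP=>[[[]]]PPPP=>[[[]]]PPP=>[[[]]]PP=>[[[]]]P=>[[[]]]

P => PP   [P → P P]
PP => PPP   [P → P P]
PPP => PPPP   [P → P P]
PPPP => PPPPP   [P → P P]
PPPPP => [P]PPPP   [P → [ P ]]
[P]PPPP => [[P]]PPPP   [P → [ P ]]
[[P]]PPPP => [[PP]]PPPP   [P → P P]
[[PP]]PPPP => [[[P]P]]PPPP   [P → [ P ]]
[[[P]P]]PPPP => [[[]P]]PPPP   [P → λ]
[[[]P]]PPPP => [[[]]]PPPP   [P → λ]
[[[]]]PPPP => [[[]]]PPP   [P → λ]
[[[]]]PPP => [[[]]]PP   [P → λ]
[[[]]]PP => [[[]]]P   [P → λ]
[[[]]]P => [[[]]]   [P → λ]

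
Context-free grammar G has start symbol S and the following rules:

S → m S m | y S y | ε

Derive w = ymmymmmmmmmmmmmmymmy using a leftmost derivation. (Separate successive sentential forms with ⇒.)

S⇒ySy⇒ymSmy⇒ymmSmmy⇒ymmySymmy⇒ymmymSmymmy⇒ymmymmSmmymmy⇒ymmymmmSmmmymmy⇒ymmymmmmSmmmmymmy⇒ymmymmmmmSmmmmmymmy⇒ymmymmmmmmSmmmmmmymmy⇒ymmymmmmmmmmmmmmymmy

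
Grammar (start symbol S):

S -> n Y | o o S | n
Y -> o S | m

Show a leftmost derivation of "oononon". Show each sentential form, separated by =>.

S => ooS   [S -> o o S]
ooS => oonY   [S -> n Y]
oonY => oonoS   [Y -> o S]
oonoS => oononY   [S -> n Y]
oononY => oononoS   [Y -> o S]
oononoS => oononon   [S -> n]

S => ooS => oonY => oonoS => oononY => oononoS => oononon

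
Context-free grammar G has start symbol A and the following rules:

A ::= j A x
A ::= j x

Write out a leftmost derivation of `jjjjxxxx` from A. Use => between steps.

A => jAx   [A ::= j A x]
jAx => jjAxx   [A ::= j A x]
jjAxx => jjjAxxx   [A ::= j A x]
jjjAxxx => jjjjxxxx   [A ::= j x]

A => jAx => jjAxx => jjjAxxx => jjjjxxxx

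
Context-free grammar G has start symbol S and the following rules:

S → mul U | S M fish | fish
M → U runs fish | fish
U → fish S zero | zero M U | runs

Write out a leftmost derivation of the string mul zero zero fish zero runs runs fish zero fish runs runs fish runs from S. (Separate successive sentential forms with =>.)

S => mul U => mul zero M U => mul zero U runs fish U => mul zero zero M U runs fish U => mul zero zero fish U runs fish U => mul zero zero fish zero M U runs fish U => mul zero zero fish zero U runs fish U runs fish U => mul zero zero fish zero runs runs fish U runs fish U => mul zero zero fish zero runs runs fish zero M U runs fish U => mul zero zero fish zero runs runs fish zero fish U runs fish U => mul zero zero fish zero runs runs fish zero fish runs runs fish U => mul zero zero fish zero runs runs fish zero fish runs runs fish runs

S => mul U   [S → mul U]
mul U => mul zero M U   [U → zero M U]
mul zero M U => mul zero U runs fish U   [M → U runs fish]
mul zero U runs fish U => mul zero zero M U runs fish U   [U → zero M U]
mul zero zero M U runs fish U => mul zero zero fish U runs fish U   [M → fish]
mul zero zero fish U runs fish U => mul zero zero fish zero M U runs fish U   [U → zero M U]
mul zero zero fish zero M U runs fish U => mul zero zero fish zero U runs fish U runs fish U   [M → U runs fish]
mul zero zero fish zero U runs fish U runs fish U => mul zero zero fish zero runs runs fish U runs fish U   [U → runs]
mul zero zero fish zero runs runs fish U runs fish U => mul zero zero fish zero runs runs fish zero M U runs fish U   [U → zero M U]
mul zero zero fish zero runs runs fish zero M U runs fish U => mul zero zero fish zero runs runs fish zero fish U runs fish U   [M → fish]
mul zero zero fish zero runs runs fish zero fish U runs fish U => mul zero zero fish zero runs runs fish zero fish runs runs fish U   [U → runs]
mul zero zero fish zero runs runs fish zero fish runs runs fish U => mul zero zero fish zero runs runs fish zero fish runs runs fish runs   [U → runs]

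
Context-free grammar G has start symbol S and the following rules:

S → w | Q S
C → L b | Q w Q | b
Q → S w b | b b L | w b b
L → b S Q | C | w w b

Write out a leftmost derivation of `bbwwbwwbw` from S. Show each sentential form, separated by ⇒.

S ⇒ QS   [S → Q S]
QS ⇒ bbLS   [Q → b b L]
bbLS ⇒ bbwwbS   [L → w w b]
bbwwbS ⇒ bbwwbQS   [S → Q S]
bbwwbQS ⇒ bbwwbSwbS   [Q → S w b]
bbwwbSwbS ⇒ bbwwbwwbS   [S → w]
bbwwbwwbS ⇒ bbwwbwwbw   [S → w]

S ⇒ QS ⇒ bbLS ⇒ bbwwbS ⇒ bbwwbQS ⇒ bbwwbSwbS ⇒ bbwwbwwbS ⇒ bbwwbwwbw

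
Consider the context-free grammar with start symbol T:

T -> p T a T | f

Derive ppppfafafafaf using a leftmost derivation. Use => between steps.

T => pTaT => ppTaTaT => pppTaTaTaT => ppppTaTaTaTaT => ppppfaTaTaTaT => ppppfafaTaTaT => ppppfafafaTaT => ppppfafafafaT => ppppfafafafaf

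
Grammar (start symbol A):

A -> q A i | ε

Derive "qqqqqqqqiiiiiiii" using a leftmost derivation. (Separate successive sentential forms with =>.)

A => qAi => qqAii => qqqAiii => qqqqAiiii => qqqqqAiiiii => qqqqqqAiiiiii => qqqqqqqAiiiiiii => qqqqqqqqAiiiiiiii => qqqqqqqqiiiiiiii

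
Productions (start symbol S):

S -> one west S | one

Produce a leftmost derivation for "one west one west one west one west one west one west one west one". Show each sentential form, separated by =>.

S => one west S => one west one west S => one west one west one west S => one west one west one west one west S => one west one west one west one west one west S => one west one west one west one west one west one west S => one west one west one west one west one west one west one west S => one west one west one west one west one west one west one west one

S => one west S   [S -> one west S]
one west S => one west one west S   [S -> one west S]
one west one west S => one west one west one west S   [S -> one west S]
one west one west one west S => one west one west one west one west S   [S -> one west S]
one west one west one west one west S => one west one west one west one west one west S   [S -> one west S]
one west one west one west one west one west S => one west one west one west one west one west one west S   [S -> one west S]
one west one west one west one west one west one west S => one west one west one west one west one west one west one west S   [S -> one west S]
one west one west one west one west one west one west one west S => one west one west one west one west one west one west one west one   [S -> one]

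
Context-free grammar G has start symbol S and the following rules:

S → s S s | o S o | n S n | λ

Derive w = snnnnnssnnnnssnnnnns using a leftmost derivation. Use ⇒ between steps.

S ⇒ sSs ⇒ snSns ⇒ snnSnns ⇒ snnnSnnns ⇒ snnnnSnnnns ⇒ snnnnnSnnnnns ⇒ snnnnnsSsnnnnns ⇒ snnnnnssSssnnnnns ⇒ snnnnnssnSnssnnnnns ⇒ snnnnnssnnSnnssnnnnns ⇒ snnnnnssnnnnssnnnnns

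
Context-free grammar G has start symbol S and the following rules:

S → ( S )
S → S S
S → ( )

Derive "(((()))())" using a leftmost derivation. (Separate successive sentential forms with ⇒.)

S ⇒ (S) ⇒ (SS) ⇒ ((S)S) ⇒ (((S))S) ⇒ (((()))S) ⇒ (((()))())

S ⇒ (S)   [S → ( S )]
(S) ⇒ (SS)   [S → S S]
(SS) ⇒ ((S)S)   [S → ( S )]
((S)S) ⇒ (((S))S)   [S → ( S )]
(((S))S) ⇒ (((()))S)   [S → ( )]
(((()))S) ⇒ (((()))())   [S → ( )]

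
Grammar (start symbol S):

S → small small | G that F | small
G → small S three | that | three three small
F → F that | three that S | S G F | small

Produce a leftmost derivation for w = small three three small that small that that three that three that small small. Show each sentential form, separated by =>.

S => G that F   [S → G that F]
G that F => small S three that F   [G → small S three]
small S three that F => small G that F three that F   [S → G that F]
small G that F three that F => small three three small that F three that F   [G → three three small]
small three three small that F three that F => small three three small that F that three that F   [F → F that]
small three three small that F that three that F => small three three small that F that that three that F   [F → F that]
small three three small that F that that three that F => small three three small that small that that three that F   [F → small]
small three three small that small that that three that F => small three three small that small that that three that three that S   [F → three that S]
small three three small that small that that three that three that S => small three three small that small that that three that three that small small   [S → small small]

S => G that F => small S three that F => small G that F three that F => small three three small that F three that F => small three three small that F that three that F => small three three small that F that that three that F => small three three small that small that that three that F => small three three small that small that that three that three that S => small three three small that small that that three that three that small small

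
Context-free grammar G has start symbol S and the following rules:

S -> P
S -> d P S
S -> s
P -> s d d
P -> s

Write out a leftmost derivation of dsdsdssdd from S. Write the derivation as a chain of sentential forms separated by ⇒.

S ⇒ dPS ⇒ dsS ⇒ dsdPS ⇒ dsdsS ⇒ dsdsdPS ⇒ dsdsdsS ⇒ dsdsdsP ⇒ dsdsdssdd

S ⇒ dPS   [S -> d P S]
dPS ⇒ dsS   [P -> s]
dsS ⇒ dsdPS   [S -> d P S]
dsdPS ⇒ dsdsS   [P -> s]
dsdsS ⇒ dsdsdPS   [S -> d P S]
dsdsdPS ⇒ dsdsdsS   [P -> s]
dsdsdsS ⇒ dsdsdsP   [S -> P]
dsdsdsP ⇒ dsdsdssdd   [P -> s d d]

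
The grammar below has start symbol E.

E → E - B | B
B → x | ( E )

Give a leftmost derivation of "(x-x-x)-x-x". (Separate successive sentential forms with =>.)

E=>E-B=>E-B-B=>B-B-B=>(E)-B-B=>(E-B)-B-B=>(E-B-B)-B-B=>(B-B-B)-B-B=>(x-B-B)-B-B=>(x-x-B)-B-B=>(x-x-x)-B-B=>(x-x-x)-x-B=>(x-x-x)-x-x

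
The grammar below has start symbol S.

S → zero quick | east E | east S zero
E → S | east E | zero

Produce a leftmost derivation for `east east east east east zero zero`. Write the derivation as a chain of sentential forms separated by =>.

S => east E => east S => east east S zero => east east east E zero => east east east east E zero => east east east east east E zero => east east east east east zero zero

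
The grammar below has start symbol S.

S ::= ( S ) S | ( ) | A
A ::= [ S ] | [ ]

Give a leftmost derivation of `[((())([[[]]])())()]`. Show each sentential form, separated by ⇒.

S ⇒ A   [S ::= A]
A ⇒ [S]   [A ::= [ S ]]
[S] ⇒ [(S)S]   [S ::= ( S ) S]
[(S)S] ⇒ [((S)S)S]   [S ::= ( S ) S]
[((S)S)S] ⇒ [((())S)S]   [S ::= ( )]
[((())S)S] ⇒ [((())(S)S)S]   [S ::= ( S ) S]
[((())(S)S)S] ⇒ [((())(A)S)S]   [S ::= A]
[((())(A)S)S] ⇒ [((())([S])S)S]   [A ::= [ S ]]
[((())([S])S)S] ⇒ [((())([A])S)S]   [S ::= A]
[((())([A])S)S] ⇒ [((())([[S]])S)S]   [A ::= [ S ]]
[((())([[S]])S)S] ⇒ [((())([[A]])S)S]   [S ::= A]
[((())([[A]])S)S] ⇒ [((())([[[]]])S)S]   [A ::= [ ]]
[((())([[[]]])S)S] ⇒ [((())([[[]]])())S]   [S ::= ( )]
[((())([[[]]])())S] ⇒ [((())([[[]]])())()]   [S ::= ( )]

S⇒A⇒[S]⇒[(S)S]⇒[((S)S)S]⇒[((())S)S]⇒[((())(S)S)S]⇒[((())(A)S)S]⇒[((())([S])S)S]⇒[((())([A])S)S]⇒[((())([[S]])S)S]⇒[((())([[A]])S)S]⇒[((())([[[]]])S)S]⇒[((())([[[]]])())S]⇒[((())([[[]]])())()]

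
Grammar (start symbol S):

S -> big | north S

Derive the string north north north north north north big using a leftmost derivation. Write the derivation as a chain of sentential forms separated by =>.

S => north S   [S -> north S]
north S => north north S   [S -> north S]
north north S => north north north S   [S -> north S]
north north north S => north north north north S   [S -> north S]
north north north north S => north north north north north S   [S -> north S]
north north north north north S => north north north north north north S   [S -> north S]
north north north north north north S => north north north north north north big   [S -> big]

S => north S => north north S => north north north S => north north north north S => north north north north north S => north north north north north north S => north north north north north north big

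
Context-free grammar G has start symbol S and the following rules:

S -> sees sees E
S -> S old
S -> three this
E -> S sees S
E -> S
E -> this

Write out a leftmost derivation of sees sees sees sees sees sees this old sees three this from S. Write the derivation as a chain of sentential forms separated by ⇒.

S ⇒ sees sees E   [S -> sees sees E]
sees sees E ⇒ sees sees S sees S   [E -> S sees S]
sees sees S sees S ⇒ sees sees S old sees S   [S -> S old]
sees sees S old sees S ⇒ sees sees sees sees E old sees S   [S -> sees sees E]
sees sees sees sees E old sees S ⇒ sees sees sees sees S old sees S   [E -> S]
sees sees sees sees S old sees S ⇒ sees sees sees sees sees sees E old sees S   [S -> sees sees E]
sees sees sees sees sees sees E old sees S ⇒ sees sees sees sees sees sees this old sees S   [E -> this]
sees sees sees sees sees sees this old sees S ⇒ sees sees sees sees sees sees this old sees three this   [S -> three this]

S ⇒ sees sees E ⇒ sees sees S sees S ⇒ sees sees S old sees S ⇒ sees sees sees sees E old sees S ⇒ sees sees sees sees S old sees S ⇒ sees sees sees sees sees sees E old sees S ⇒ sees sees sees sees sees sees this old sees S ⇒ sees sees sees sees sees sees this old sees three this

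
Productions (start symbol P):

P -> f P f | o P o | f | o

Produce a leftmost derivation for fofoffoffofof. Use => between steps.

P => fPf   [P -> f P f]
fPf => foPof   [P -> o P o]
foPof => fofPfof   [P -> f P f]
fofPfof => fofoPofof   [P -> o P o]
fofoPofof => fofofPfofof   [P -> f P f]
fofofPfofof => fofoffPffofof   [P -> f P f]
fofoffPffofof => fofoffoffofof   [P -> o]

P => fPf => foPof => fofPfof => fofoPofof => fofofPfofof => fofoffPffofof => fofoffoffofof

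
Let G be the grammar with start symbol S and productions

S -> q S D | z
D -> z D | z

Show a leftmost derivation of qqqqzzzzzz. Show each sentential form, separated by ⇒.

S ⇒ qSD   [S -> q S D]
qSD ⇒ qqSDD   [S -> q S D]
qqSDD ⇒ qqqSDDD   [S -> q S D]
qqqSDDD ⇒ qqqqSDDDD   [S -> q S D]
qqqqSDDDD ⇒ qqqqzDDDD   [S -> z]
qqqqzDDDD ⇒ qqqqzzDDD   [D -> z]
qqqqzzDDD ⇒ qqqqzzzDDD   [D -> z D]
qqqqzzzDDD ⇒ qqqqzzzzDD   [D -> z]
qqqqzzzzDD ⇒ qqqqzzzzzD   [D -> z]
qqqqzzzzzD ⇒ qqqqzzzzzz   [D -> z]

S ⇒ qSD ⇒ qqSDD ⇒ qqqSDDD ⇒ qqqqSDDDD ⇒ qqqqzDDDD ⇒ qqqqzzDDD ⇒ qqqqzzzDDD ⇒ qqqqzzzzDD ⇒ qqqqzzzzzD ⇒ qqqqzzzzzz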